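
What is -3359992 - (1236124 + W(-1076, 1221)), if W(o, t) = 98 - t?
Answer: -4594993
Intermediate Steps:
-3359992 - (1236124 + W(-1076, 1221)) = -3359992 - (1236124 + (98 - 1*1221)) = -3359992 - (1236124 + (98 - 1221)) = -3359992 - (1236124 - 1123) = -3359992 - 1*1235001 = -3359992 - 1235001 = -4594993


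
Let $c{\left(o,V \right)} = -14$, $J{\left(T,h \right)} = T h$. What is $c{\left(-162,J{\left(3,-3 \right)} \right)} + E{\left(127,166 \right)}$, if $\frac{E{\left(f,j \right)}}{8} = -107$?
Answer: $-870$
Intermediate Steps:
$E{\left(f,j \right)} = -856$ ($E{\left(f,j \right)} = 8 \left(-107\right) = -856$)
$c{\left(-162,J{\left(3,-3 \right)} \right)} + E{\left(127,166 \right)} = -14 - 856 = -870$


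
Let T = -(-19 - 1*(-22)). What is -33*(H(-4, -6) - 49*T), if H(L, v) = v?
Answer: -4653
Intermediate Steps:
T = -3 (T = -(-19 + 22) = -1*3 = -3)
-33*(H(-4, -6) - 49*T) = -33*(-6 - 49*(-3)) = -33*(-6 + 147) = -33*141 = -4653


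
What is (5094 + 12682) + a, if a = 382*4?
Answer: 19304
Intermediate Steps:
a = 1528
(5094 + 12682) + a = (5094 + 12682) + 1528 = 17776 + 1528 = 19304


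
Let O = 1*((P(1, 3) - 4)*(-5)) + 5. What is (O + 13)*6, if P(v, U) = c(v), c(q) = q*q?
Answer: 198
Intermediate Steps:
c(q) = q**2
P(v, U) = v**2
O = 20 (O = 1*((1**2 - 4)*(-5)) + 5 = 1*((1 - 4)*(-5)) + 5 = 1*(-3*(-5)) + 5 = 1*15 + 5 = 15 + 5 = 20)
(O + 13)*6 = (20 + 13)*6 = 33*6 = 198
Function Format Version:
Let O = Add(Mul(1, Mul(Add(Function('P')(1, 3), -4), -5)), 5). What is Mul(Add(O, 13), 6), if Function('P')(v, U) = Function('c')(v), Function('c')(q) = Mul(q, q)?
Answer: 198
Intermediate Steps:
Function('c')(q) = Pow(q, 2)
Function('P')(v, U) = Pow(v, 2)
O = 20 (O = Add(Mul(1, Mul(Add(Pow(1, 2), -4), -5)), 5) = Add(Mul(1, Mul(Add(1, -4), -5)), 5) = Add(Mul(1, Mul(-3, -5)), 5) = Add(Mul(1, 15), 5) = Add(15, 5) = 20)
Mul(Add(O, 13), 6) = Mul(Add(20, 13), 6) = Mul(33, 6) = 198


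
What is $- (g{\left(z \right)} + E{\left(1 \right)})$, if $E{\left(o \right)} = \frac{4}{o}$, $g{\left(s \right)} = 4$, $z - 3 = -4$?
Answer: $-8$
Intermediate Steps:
$z = -1$ ($z = 3 - 4 = -1$)
$- (g{\left(z \right)} + E{\left(1 \right)}) = - (4 + \frac{4}{1}) = - (4 + 4 \cdot 1) = - (4 + 4) = \left(-1\right) 8 = -8$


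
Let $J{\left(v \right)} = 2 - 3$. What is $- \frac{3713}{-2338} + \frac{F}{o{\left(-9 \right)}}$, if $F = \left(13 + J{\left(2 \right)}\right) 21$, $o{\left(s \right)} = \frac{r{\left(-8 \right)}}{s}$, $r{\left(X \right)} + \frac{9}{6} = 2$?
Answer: $- \frac{10601455}{2338} \approx -4534.4$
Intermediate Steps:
$r{\left(X \right)} = \frac{1}{2}$ ($r{\left(X \right)} = - \frac{3}{2} + 2 = \frac{1}{2}$)
$J{\left(v \right)} = -1$
$o{\left(s \right)} = \frac{1}{2 s}$
$F = 252$ ($F = \left(13 - 1\right) 21 = 12 \cdot 21 = 252$)
$- \frac{3713}{-2338} + \frac{F}{o{\left(-9 \right)}} = - \frac{3713}{-2338} + \frac{252}{\frac{1}{2} \frac{1}{-9}} = \left(-3713\right) \left(- \frac{1}{2338}\right) + \frac{252}{\frac{1}{2} \left(- \frac{1}{9}\right)} = \frac{3713}{2338} + \frac{252}{- \frac{1}{18}} = \frac{3713}{2338} + 252 \left(-18\right) = \frac{3713}{2338} - 4536 = - \frac{10601455}{2338}$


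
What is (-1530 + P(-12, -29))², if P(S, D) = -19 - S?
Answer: 2362369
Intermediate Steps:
(-1530 + P(-12, -29))² = (-1530 + (-19 - 1*(-12)))² = (-1530 + (-19 + 12))² = (-1530 - 7)² = (-1537)² = 2362369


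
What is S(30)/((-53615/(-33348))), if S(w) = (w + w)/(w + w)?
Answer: 33348/53615 ≈ 0.62199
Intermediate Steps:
S(w) = 1 (S(w) = (2*w)/((2*w)) = (2*w)*(1/(2*w)) = 1)
S(30)/((-53615/(-33348))) = 1/(-53615/(-33348)) = 1/(-53615*(-1/33348)) = 1/(53615/33348) = 1*(33348/53615) = 33348/53615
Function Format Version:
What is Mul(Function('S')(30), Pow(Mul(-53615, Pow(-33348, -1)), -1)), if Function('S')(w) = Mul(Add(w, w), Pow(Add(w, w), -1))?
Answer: Rational(33348, 53615) ≈ 0.62199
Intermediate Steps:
Function('S')(w) = 1 (Function('S')(w) = Mul(Mul(2, w), Pow(Mul(2, w), -1)) = Mul(Mul(2, w), Mul(Rational(1, 2), Pow(w, -1))) = 1)
Mul(Function('S')(30), Pow(Mul(-53615, Pow(-33348, -1)), -1)) = Mul(1, Pow(Mul(-53615, Pow(-33348, -1)), -1)) = Mul(1, Pow(Mul(-53615, Rational(-1, 33348)), -1)) = Mul(1, Pow(Rational(53615, 33348), -1)) = Mul(1, Rational(33348, 53615)) = Rational(33348, 53615)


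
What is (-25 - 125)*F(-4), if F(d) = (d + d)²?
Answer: -9600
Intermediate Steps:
F(d) = 4*d² (F(d) = (2*d)² = 4*d²)
(-25 - 125)*F(-4) = (-25 - 125)*(4*(-4)²) = -600*16 = -150*64 = -9600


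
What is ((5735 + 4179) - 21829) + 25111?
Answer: 13196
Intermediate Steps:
((5735 + 4179) - 21829) + 25111 = (9914 - 21829) + 25111 = -11915 + 25111 = 13196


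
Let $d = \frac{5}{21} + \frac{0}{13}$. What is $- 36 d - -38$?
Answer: $\frac{206}{7} \approx 29.429$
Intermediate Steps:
$d = \frac{5}{21}$ ($d = 5 \cdot \frac{1}{21} + 0 \cdot \frac{1}{13} = \frac{5}{21} + 0 = \frac{5}{21} \approx 0.2381$)
$- 36 d - -38 = \left(-36\right) \frac{5}{21} - -38 = - \frac{60}{7} + 38 = \frac{206}{7}$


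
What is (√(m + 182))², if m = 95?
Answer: 277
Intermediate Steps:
(√(m + 182))² = (√(95 + 182))² = (√277)² = 277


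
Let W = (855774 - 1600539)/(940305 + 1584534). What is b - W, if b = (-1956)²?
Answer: 3219957723023/841613 ≈ 3.8259e+6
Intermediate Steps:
b = 3825936
W = -248255/841613 (W = -744765/2524839 = -744765*1/2524839 = -248255/841613 ≈ -0.29498)
b - W = 3825936 - 1*(-248255/841613) = 3825936 + 248255/841613 = 3219957723023/841613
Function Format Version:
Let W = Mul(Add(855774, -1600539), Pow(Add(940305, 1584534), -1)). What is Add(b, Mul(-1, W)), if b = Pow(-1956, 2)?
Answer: Rational(3219957723023, 841613) ≈ 3.8259e+6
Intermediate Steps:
b = 3825936
W = Rational(-248255, 841613) (W = Mul(-744765, Pow(2524839, -1)) = Mul(-744765, Rational(1, 2524839)) = Rational(-248255, 841613) ≈ -0.29498)
Add(b, Mul(-1, W)) = Add(3825936, Mul(-1, Rational(-248255, 841613))) = Add(3825936, Rational(248255, 841613)) = Rational(3219957723023, 841613)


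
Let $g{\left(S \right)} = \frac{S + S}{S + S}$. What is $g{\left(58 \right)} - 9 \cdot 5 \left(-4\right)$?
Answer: $181$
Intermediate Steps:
$g{\left(S \right)} = 1$ ($g{\left(S \right)} = \frac{2 S}{2 S} = 2 S \frac{1}{2 S} = 1$)
$g{\left(58 \right)} - 9 \cdot 5 \left(-4\right) = 1 - 9 \cdot 5 \left(-4\right) = 1 - 45 \left(-4\right) = 1 - -180 = 1 + 180 = 181$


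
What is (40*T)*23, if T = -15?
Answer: -13800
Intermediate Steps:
(40*T)*23 = (40*(-15))*23 = -600*23 = -13800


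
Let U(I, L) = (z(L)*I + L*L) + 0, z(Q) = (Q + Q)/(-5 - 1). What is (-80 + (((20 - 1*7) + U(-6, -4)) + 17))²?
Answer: 1764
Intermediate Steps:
z(Q) = -Q/3 (z(Q) = (2*Q)/(-6) = (2*Q)*(-⅙) = -Q/3)
U(I, L) = L² - I*L/3 (U(I, L) = ((-L/3)*I + L*L) + 0 = (-I*L/3 + L²) + 0 = (L² - I*L/3) + 0 = L² - I*L/3)
(-80 + (((20 - 1*7) + U(-6, -4)) + 17))² = (-80 + (((20 - 1*7) + (⅓)*(-4)*(-1*(-6) + 3*(-4))) + 17))² = (-80 + (((20 - 7) + (⅓)*(-4)*(6 - 12)) + 17))² = (-80 + ((13 + (⅓)*(-4)*(-6)) + 17))² = (-80 + ((13 + 8) + 17))² = (-80 + (21 + 17))² = (-80 + 38)² = (-42)² = 1764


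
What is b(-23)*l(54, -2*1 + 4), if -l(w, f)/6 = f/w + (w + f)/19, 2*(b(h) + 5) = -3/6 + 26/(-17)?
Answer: 626179/5814 ≈ 107.70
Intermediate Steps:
b(h) = -409/68 (b(h) = -5 + (-3/6 + 26/(-17))/2 = -5 + (-3*⅙ + 26*(-1/17))/2 = -5 + (-½ - 26/17)/2 = -5 + (½)*(-69/34) = -5 - 69/68 = -409/68)
l(w, f) = -6*f/19 - 6*w/19 - 6*f/w (l(w, f) = -6*(f/w + (w + f)/19) = -6*(f/w + (f + w)*(1/19)) = -6*(f/w + (f/19 + w/19)) = -6*(f/19 + w/19 + f/w) = -6*f/19 - 6*w/19 - 6*f/w)
b(-23)*l(54, -2*1 + 4) = -1227*(-19*(-2*1 + 4) - 1*54*((-2*1 + 4) + 54))/(646*54) = -1227*(-19*(-2 + 4) - 1*54*((-2 + 4) + 54))/(646*54) = -1227*(-19*2 - 1*54*(2 + 54))/(646*54) = -1227*(-38 - 1*54*56)/(646*54) = -1227*(-38 - 3024)/(646*54) = -1227*(-3062)/(646*54) = -409/68*(-3062/171) = 626179/5814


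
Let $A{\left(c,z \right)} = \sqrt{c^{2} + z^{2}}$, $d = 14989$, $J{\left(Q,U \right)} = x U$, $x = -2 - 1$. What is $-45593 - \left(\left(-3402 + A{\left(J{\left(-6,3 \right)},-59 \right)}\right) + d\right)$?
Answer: $-57180 - \sqrt{3562} \approx -57240.0$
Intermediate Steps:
$x = -3$ ($x = -2 - 1 = -3$)
$J{\left(Q,U \right)} = - 3 U$
$-45593 - \left(\left(-3402 + A{\left(J{\left(-6,3 \right)},-59 \right)}\right) + d\right) = -45593 - \left(\left(-3402 + \sqrt{\left(\left(-3\right) 3\right)^{2} + \left(-59\right)^{2}}\right) + 14989\right) = -45593 - \left(\left(-3402 + \sqrt{\left(-9\right)^{2} + 3481}\right) + 14989\right) = -45593 - \left(\left(-3402 + \sqrt{81 + 3481}\right) + 14989\right) = -45593 - \left(\left(-3402 + \sqrt{3562}\right) + 14989\right) = -45593 - \left(11587 + \sqrt{3562}\right) = -57180 - \sqrt{3562}$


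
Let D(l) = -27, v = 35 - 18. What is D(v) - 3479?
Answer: -3506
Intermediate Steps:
v = 17
D(v) - 3479 = -27 - 3479 = -3506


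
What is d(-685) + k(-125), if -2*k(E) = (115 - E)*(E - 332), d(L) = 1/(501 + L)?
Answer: 10090559/184 ≈ 54840.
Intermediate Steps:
k(E) = -(-332 + E)*(115 - E)/2 (k(E) = -(115 - E)*(E - 332)/2 = -(115 - E)*(-332 + E)/2 = -(-332 + E)*(115 - E)/2)
d(-685) + k(-125) = 1/(501 - 685) + (19090 + (½)*(-125)² - 447/2*(-125)) = 1/(-184) + (19090 + (½)*15625 + 55875/2) = -1/184 + (19090 + 15625/2 + 55875/2) = -1/184 + 54840 = 10090559/184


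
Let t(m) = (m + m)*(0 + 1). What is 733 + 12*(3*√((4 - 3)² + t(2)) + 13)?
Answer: 889 + 36*√5 ≈ 969.50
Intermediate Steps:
t(m) = 2*m (t(m) = (2*m)*1 = 2*m)
733 + 12*(3*√((4 - 3)² + t(2)) + 13) = 733 + 12*(3*√((4 - 3)² + 2*2) + 13) = 733 + 12*(3*√(1² + 4) + 13) = 733 + 12*(3*√(1 + 4) + 13) = 733 + 12*(3*√5 + 13) = 733 + 12*(13 + 3*√5) = 733 + (156 + 36*√5) = 889 + 36*√5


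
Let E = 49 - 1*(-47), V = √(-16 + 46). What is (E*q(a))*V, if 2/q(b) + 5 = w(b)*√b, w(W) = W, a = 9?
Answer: 96*√30/11 ≈ 47.801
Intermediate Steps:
V = √30 ≈ 5.4772
q(b) = 2/(-5 + b^(3/2)) (q(b) = 2/(-5 + b*√b) = 2/(-5 + b^(3/2)))
E = 96 (E = 49 + 47 = 96)
(E*q(a))*V = (96*(2/(-5 + 9^(3/2))))*√30 = (96*(2/(-5 + 27)))*√30 = (96*(2/22))*√30 = (96*(2*(1/22)))*√30 = (96*(1/11))*√30 = 96*√30/11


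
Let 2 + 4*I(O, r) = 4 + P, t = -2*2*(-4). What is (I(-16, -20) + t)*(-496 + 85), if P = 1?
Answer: -27537/4 ≈ -6884.3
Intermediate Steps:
t = 16 (t = -4*(-4) = 16)
I(O, r) = 3/4 (I(O, r) = -1/2 + (4 + 1)/4 = -1/2 + (1/4)*5 = -1/2 + 5/4 = 3/4)
(I(-16, -20) + t)*(-496 + 85) = (3/4 + 16)*(-496 + 85) = (67/4)*(-411) = -27537/4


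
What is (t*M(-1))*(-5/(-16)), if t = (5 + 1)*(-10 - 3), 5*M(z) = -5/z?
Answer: -195/8 ≈ -24.375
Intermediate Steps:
M(z) = -1/z (M(z) = (-5/z)/5 = -1/z)
t = -78 (t = 6*(-13) = -78)
(t*M(-1))*(-5/(-16)) = (-(-78)/(-1))*(-5/(-16)) = (-(-78)*(-1))*(-5*(-1/16)) = -78*1*(5/16) = -78*5/16 = -195/8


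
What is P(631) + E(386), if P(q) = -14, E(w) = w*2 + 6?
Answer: 764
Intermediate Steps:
E(w) = 6 + 2*w (E(w) = 2*w + 6 = 6 + 2*w)
P(631) + E(386) = -14 + (6 + 2*386) = -14 + (6 + 772) = -14 + 778 = 764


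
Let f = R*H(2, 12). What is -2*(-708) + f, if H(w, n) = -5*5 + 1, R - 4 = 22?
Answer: 792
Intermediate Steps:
R = 26 (R = 4 + 22 = 26)
H(w, n) = -24 (H(w, n) = -25 + 1 = -24)
f = -624 (f = 26*(-24) = -624)
-2*(-708) + f = -2*(-708) - 624 = 1416 - 624 = 792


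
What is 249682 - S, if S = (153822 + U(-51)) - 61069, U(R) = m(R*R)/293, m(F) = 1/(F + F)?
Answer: 239188984793/1524186 ≈ 1.5693e+5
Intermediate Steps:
m(F) = 1/(2*F)
U(R) = 1/(586*R²) (U(R) = (1/(2*((R*R))))/293 = (1/(2*(R²)))*(1/293) = (1/(2*R²))*(1/293) = 1/(586*R²))
S = 141372824059/1524186 (S = (153822 + (1/586)/(-51)²) - 61069 = (153822 + (1/586)*(1/2601)) - 61069 = (153822 + 1/1524186) - 61069 = 234453338893/1524186 - 61069 = 141372824059/1524186 ≈ 92753.)
249682 - S = 249682 - 1*141372824059/1524186 = 249682 - 141372824059/1524186 = 239188984793/1524186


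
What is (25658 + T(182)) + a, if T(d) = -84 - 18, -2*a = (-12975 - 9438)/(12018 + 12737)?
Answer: 1265299973/49510 ≈ 25556.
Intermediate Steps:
a = 22413/49510 (a = -(-12975 - 9438)/(2*(12018 + 12737)) = -(-22413)/(2*24755) = -½*(-22413/24755) = 22413/49510 ≈ 0.45270)
T(d) = -102
(25658 + T(182)) + a = (25658 - 102) + 22413/49510 = 25556 + 22413/49510 = 1265299973/49510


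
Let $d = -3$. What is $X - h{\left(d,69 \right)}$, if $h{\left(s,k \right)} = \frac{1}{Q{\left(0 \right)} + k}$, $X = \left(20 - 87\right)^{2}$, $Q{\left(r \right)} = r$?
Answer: $\frac{309740}{69} \approx 4489.0$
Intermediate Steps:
$X = 4489$ ($X = \left(-67\right)^{2} = 4489$)
$h{\left(s,k \right)} = \frac{1}{k}$ ($h{\left(s,k \right)} = \frac{1}{0 + k} = \frac{1}{k}$)
$X - h{\left(d,69 \right)} = 4489 - \frac{1}{69} = \frac{309740}{69}$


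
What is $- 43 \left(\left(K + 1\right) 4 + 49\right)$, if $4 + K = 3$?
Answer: $-2107$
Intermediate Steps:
$K = -1$ ($K = -4 + 3 = -1$)
$- 43 \left(\left(K + 1\right) 4 + 49\right) = - 43 \left(\left(-1 + 1\right) 4 + 49\right) = - 43 \left(0 \cdot 4 + 49\right) = - 43 \left(0 + 49\right) = \left(-43\right) 49 = -2107$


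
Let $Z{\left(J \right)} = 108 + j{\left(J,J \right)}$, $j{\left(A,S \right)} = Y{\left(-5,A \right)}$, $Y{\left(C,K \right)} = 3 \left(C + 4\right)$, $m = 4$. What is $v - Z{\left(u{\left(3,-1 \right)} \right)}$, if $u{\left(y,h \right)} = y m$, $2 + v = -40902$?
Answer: $-41009$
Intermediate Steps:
$v = -40904$ ($v = -2 - 40902 = -40904$)
$Y{\left(C,K \right)} = 12 + 3 C$ ($Y{\left(C,K \right)} = 3 \left(4 + C\right) = 12 + 3 C$)
$u{\left(y,h \right)} = 4 y$ ($u{\left(y,h \right)} = y 4 = 4 y$)
$j{\left(A,S \right)} = -3$ ($j{\left(A,S \right)} = 12 + 3 \left(-5\right) = 12 - 15 = -3$)
$Z{\left(J \right)} = 105$ ($Z{\left(J \right)} = 108 - 3 = 105$)
$v - Z{\left(u{\left(3,-1 \right)} \right)} = -40904 - 105 = -41009$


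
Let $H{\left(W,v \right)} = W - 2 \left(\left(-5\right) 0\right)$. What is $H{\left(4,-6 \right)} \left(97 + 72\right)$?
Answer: $676$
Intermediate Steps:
$H{\left(W,v \right)} = W$ ($H{\left(W,v \right)} = W - 0 = W + 0 = W$)
$H{\left(4,-6 \right)} \left(97 + 72\right) = 4 \left(97 + 72\right) = 4 \cdot 169 = 676$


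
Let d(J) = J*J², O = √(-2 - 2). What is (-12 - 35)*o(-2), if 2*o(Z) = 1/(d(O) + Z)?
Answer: 47/68 - 47*I/17 ≈ 0.69118 - 2.7647*I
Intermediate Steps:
O = 2*I (O = √(-4) = 2*I ≈ 2.0*I)
d(J) = J³
o(Z) = 1/(2*(Z - 8*I)) (o(Z) = 1/(2*((2*I)³ + Z)) = 1/(2*(-8*I + Z)) = 1/(2*(Z - 8*I)))
(-12 - 35)*o(-2) = (-12 - 35)*(1/(2*(-2 - 8*I))) = -47*(-2 + 8*I)/68/2 = -47*(-2 + 8*I)/136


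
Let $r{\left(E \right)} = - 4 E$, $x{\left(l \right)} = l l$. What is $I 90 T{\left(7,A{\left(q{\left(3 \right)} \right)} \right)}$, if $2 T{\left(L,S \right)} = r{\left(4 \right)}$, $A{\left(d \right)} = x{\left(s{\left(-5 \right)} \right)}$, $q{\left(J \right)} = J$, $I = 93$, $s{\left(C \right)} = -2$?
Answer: $-66960$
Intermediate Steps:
$x{\left(l \right)} = l^{2}$
$A{\left(d \right)} = 4$ ($A{\left(d \right)} = \left(-2\right)^{2} = 4$)
$T{\left(L,S \right)} = -8$ ($T{\left(L,S \right)} = \frac{\left(-4\right) 4}{2} = \frac{1}{2} \left(-16\right) = -8$)
$I 90 T{\left(7,A{\left(q{\left(3 \right)} \right)} \right)} = 93 \cdot 90 \left(-8\right) = 8370 \left(-8\right) = -66960$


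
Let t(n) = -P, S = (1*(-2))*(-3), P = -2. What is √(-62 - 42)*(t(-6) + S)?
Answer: 16*I*√26 ≈ 81.584*I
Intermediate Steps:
S = 6 (S = -2*(-3) = 6)
t(n) = 2 (t(n) = -1*(-2) = 2)
√(-62 - 42)*(t(-6) + S) = √(-62 - 42)*(2 + 6) = √(-104)*8 = (2*I*√26)*8 = 16*I*√26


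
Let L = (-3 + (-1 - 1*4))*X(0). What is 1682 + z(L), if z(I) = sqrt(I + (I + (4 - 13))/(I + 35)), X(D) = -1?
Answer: 1682 + 7*sqrt(301)/43 ≈ 1684.8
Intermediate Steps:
L = 8 (L = (-3 + (-1 - 1*4))*(-1) = (-3 + (-1 - 4))*(-1) = (-3 - 5)*(-1) = -8*(-1) = 8)
z(I) = sqrt(I + (-9 + I)/(35 + I)) (z(I) = sqrt(I + (I - 9)/(35 + I)) = sqrt(I + (-9 + I)/(35 + I)))
1682 + z(L) = 1682 + sqrt((-9 + 8 + 8*(35 + 8))/(35 + 8)) = 1682 + sqrt((-9 + 8 + 8*43)/43) = 1682 + sqrt((-9 + 8 + 344)/43) = 1682 + sqrt((1/43)*343) = 1682 + sqrt(343/43) = 1682 + 7*sqrt(301)/43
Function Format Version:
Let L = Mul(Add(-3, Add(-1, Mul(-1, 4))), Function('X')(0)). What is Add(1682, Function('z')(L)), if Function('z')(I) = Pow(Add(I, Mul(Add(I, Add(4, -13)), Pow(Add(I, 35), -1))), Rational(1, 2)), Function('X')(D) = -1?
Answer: Add(1682, Mul(Rational(7, 43), Pow(301, Rational(1, 2)))) ≈ 1684.8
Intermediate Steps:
L = 8 (L = Mul(Add(-3, Add(-1, Mul(-1, 4))), -1) = Mul(Add(-3, Add(-1, -4)), -1) = Mul(Add(-3, -5), -1) = Mul(-8, -1) = 8)
Function('z')(I) = Pow(Add(I, Mul(Pow(Add(35, I), -1), Add(-9, I))), Rational(1, 2)) (Function('z')(I) = Pow(Add(I, Mul(Add(I, -9), Pow(Add(35, I), -1))), Rational(1, 2)) = Pow(Add(I, Mul(Add(-9, I), Pow(Add(35, I), -1))), Rational(1, 2)) = Pow(Add(I, Mul(Pow(Add(35, I), -1), Add(-9, I))), Rational(1, 2)))
Add(1682, Function('z')(L)) = Add(1682, Pow(Mul(Pow(Add(35, 8), -1), Add(-9, 8, Mul(8, Add(35, 8)))), Rational(1, 2))) = Add(1682, Pow(Mul(Pow(43, -1), Add(-9, 8, Mul(8, 43))), Rational(1, 2))) = Add(1682, Pow(Mul(Rational(1, 43), Add(-9, 8, 344)), Rational(1, 2))) = Add(1682, Pow(Mul(Rational(1, 43), 343), Rational(1, 2))) = Add(1682, Pow(Rational(343, 43), Rational(1, 2))) = Add(1682, Mul(Rational(7, 43), Pow(301, Rational(1, 2))))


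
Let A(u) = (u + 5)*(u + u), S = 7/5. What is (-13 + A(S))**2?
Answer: 15129/625 ≈ 24.206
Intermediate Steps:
S = 7/5 (S = 7*(1/5) = 7/5 ≈ 1.4000)
A(u) = 2*u*(5 + u) (A(u) = (5 + u)*(2*u) = 2*u*(5 + u))
(-13 + A(S))**2 = (-13 + 2*(7/5)*(5 + 7/5))**2 = (-13 + 2*(7/5)*(32/5))**2 = (-13 + 448/25)**2 = (123/25)**2 = 15129/625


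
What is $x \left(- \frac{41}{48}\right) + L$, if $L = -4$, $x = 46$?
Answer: $- \frac{1039}{24} \approx -43.292$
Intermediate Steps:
$x \left(- \frac{41}{48}\right) + L = 46 \left(- \frac{41}{48}\right) - 4 = - \frac{943}{24} - 4 = - \frac{1039}{24}$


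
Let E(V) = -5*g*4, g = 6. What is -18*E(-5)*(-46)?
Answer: -99360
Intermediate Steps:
E(V) = -120 (E(V) = -5*6*4 = -30*4 = -120)
-18*E(-5)*(-46) = -18*(-120)*(-46) = 2160*(-46) = -99360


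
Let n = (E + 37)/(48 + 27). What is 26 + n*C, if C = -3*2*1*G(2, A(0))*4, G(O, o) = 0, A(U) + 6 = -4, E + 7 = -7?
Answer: 26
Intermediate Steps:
E = -14 (E = -7 - 7 = -14)
A(U) = -10 (A(U) = -6 - 4 = -10)
C = 0 (C = -3*2*1*0*4 = -6*0*4 = -3*0*4 = 0*4 = 0)
n = 23/75 (n = (-14 + 37)/(48 + 27) = 23/75 ≈ 0.30667)
26 + n*C = 26 + (23/75)*0 = 26 + 0 = 26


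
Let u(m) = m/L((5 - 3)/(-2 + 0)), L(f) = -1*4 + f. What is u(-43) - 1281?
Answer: -6362/5 ≈ -1272.4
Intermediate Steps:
L(f) = -4 + f
u(m) = -m/5 (u(m) = m/(-4 + (5 - 3)/(-2 + 0)) = m/(-4 + 2/(-2)) = m/(-4 + 2*(-1/2)) = m/(-4 - 1) = m/(-5) = m*(-1/5) = -m/5)
u(-43) - 1281 = -1/5*(-43) - 1281 = 43/5 - 1281 = -6362/5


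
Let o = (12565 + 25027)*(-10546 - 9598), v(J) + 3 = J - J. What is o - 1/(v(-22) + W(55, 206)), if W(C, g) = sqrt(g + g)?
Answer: -305173058947/403 - 2*sqrt(103)/403 ≈ -7.5725e+8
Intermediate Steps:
v(J) = -3 (v(J) = -3 + (J - J) = -3 + 0 = -3)
W(C, g) = sqrt(2)*sqrt(g) (W(C, g) = sqrt(2*g) = sqrt(2)*sqrt(g))
o = -757253248 (o = 37592*(-20144) = -757253248)
o - 1/(v(-22) + W(55, 206)) = -757253248 - 1/(-3 + sqrt(2)*sqrt(206)) = -757253248 - 1/(-3 + 2*sqrt(103))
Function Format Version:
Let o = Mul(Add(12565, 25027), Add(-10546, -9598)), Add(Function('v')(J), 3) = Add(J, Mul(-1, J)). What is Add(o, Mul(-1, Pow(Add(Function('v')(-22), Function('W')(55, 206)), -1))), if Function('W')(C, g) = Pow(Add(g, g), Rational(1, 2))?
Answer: Add(Rational(-305173058947, 403), Mul(Rational(-2, 403), Pow(103, Rational(1, 2)))) ≈ -7.5725e+8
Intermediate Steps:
Function('v')(J) = -3 (Function('v')(J) = Add(-3, Add(J, Mul(-1, J))) = Add(-3, 0) = -3)
Function('W')(C, g) = Mul(Pow(2, Rational(1, 2)), Pow(g, Rational(1, 2))) (Function('W')(C, g) = Pow(Mul(2, g), Rational(1, 2)) = Mul(Pow(2, Rational(1, 2)), Pow(g, Rational(1, 2))))
o = -757253248 (o = Mul(37592, -20144) = -757253248)
Add(o, Mul(-1, Pow(Add(Function('v')(-22), Function('W')(55, 206)), -1))) = Add(-757253248, Mul(-1, Pow(Add(-3, Mul(Pow(2, Rational(1, 2)), Pow(206, Rational(1, 2)))), -1))) = Add(-757253248, Mul(-1, Pow(Add(-3, Mul(2, Pow(103, Rational(1, 2)))), -1)))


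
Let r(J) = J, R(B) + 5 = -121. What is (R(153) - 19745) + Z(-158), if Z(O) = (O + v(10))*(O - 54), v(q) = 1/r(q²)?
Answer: 340572/25 ≈ 13623.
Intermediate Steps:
R(B) = -126 (R(B) = -5 - 121 = -126)
v(q) = q⁻² (v(q) = 1/(q²) = q⁻²)
Z(O) = (-54 + O)*(1/100 + O) (Z(O) = (O + 10⁻²)*(O - 54) = (O + 1/100)*(-54 + O) = (1/100 + O)*(-54 + O) = (-54 + O)*(1/100 + O))
(R(153) - 19745) + Z(-158) = (-126 - 19745) + (-27/50 + (-158)² - 5399/100*(-158)) = -19871 + (-27/50 + 24964 + 426521/50) = -19871 + 837347/25 = 340572/25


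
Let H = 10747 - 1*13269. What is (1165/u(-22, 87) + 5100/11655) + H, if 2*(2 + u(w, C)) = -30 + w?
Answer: -7966331/3108 ≈ -2563.2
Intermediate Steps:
u(w, C) = -17 + w/2 (u(w, C) = -2 + (-30 + w)/2 = -2 + (-15 + w/2) = -17 + w/2)
H = -2522 (H = 10747 - 13269 = -2522)
(1165/u(-22, 87) + 5100/11655) + H = (1165/(-17 + (½)*(-22)) + 5100/11655) - 2522 = (1165/(-17 - 11) + 5100*(1/11655)) - 2522 = (1165/(-28) + 340/777) - 2522 = (1165*(-1/28) + 340/777) - 2522 = (-1165/28 + 340/777) - 2522 = -127955/3108 - 2522 = -7966331/3108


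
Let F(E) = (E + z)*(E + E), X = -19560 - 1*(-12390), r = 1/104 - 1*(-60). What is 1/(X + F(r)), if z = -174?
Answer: -5408/112762415 ≈ -4.7959e-5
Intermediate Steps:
r = 6241/104 (r = 1/104 + 60 = 6241/104 ≈ 60.010)
X = -7170 (X = -19560 + 12390 = -7170)
F(E) = 2*E*(-174 + E) (F(E) = (E - 174)*(E + E) = (-174 + E)*(2*E) = 2*E*(-174 + E))
1/(X + F(r)) = 1/(-7170 + 2*(6241/104)*(-174 + 6241/104)) = 1/(-7170 + 2*(6241/104)*(-11855/104)) = 1/(-7170 - 73987055/5408) = 1/(-112762415/5408) = -5408/112762415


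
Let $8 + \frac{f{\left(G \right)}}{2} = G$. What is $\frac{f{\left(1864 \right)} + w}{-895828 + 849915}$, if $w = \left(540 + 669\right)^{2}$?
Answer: $- \frac{1465393}{45913} \approx -31.917$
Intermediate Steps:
$f{\left(G \right)} = -16 + 2 G$
$w = 1461681$ ($w = 1209^{2} = 1461681$)
$\frac{f{\left(1864 \right)} + w}{-895828 + 849915} = \frac{\left(-16 + 2 \cdot 1864\right) + 1461681}{-895828 + 849915} = \frac{\left(-16 + 3728\right) + 1461681}{-45913} = \left(3712 + 1461681\right) \left(- \frac{1}{45913}\right) = 1465393 \left(- \frac{1}{45913}\right) = - \frac{1465393}{45913}$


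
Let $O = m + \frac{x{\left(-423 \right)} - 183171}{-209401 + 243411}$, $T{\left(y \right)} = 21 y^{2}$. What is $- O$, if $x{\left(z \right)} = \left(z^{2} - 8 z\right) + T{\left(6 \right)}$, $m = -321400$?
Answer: $\frac{5465407051}{17005} \approx 3.214 \cdot 10^{5}$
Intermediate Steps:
$x{\left(z \right)} = 756 + z^{2} - 8 z$ ($x{\left(z \right)} = \left(z^{2} - 8 z\right) + 21 \cdot 6^{2} = \left(z^{2} - 8 z\right) + 21 \cdot 36 = \left(z^{2} - 8 z\right) + 756 = 756 + z^{2} - 8 z$)
$O = - \frac{5465407051}{17005}$ ($O = -321400 + \frac{\left(756 + \left(-423\right)^{2} - -3384\right) - 183171}{-209401 + 243411} = -321400 + \frac{\left(756 + 178929 + 3384\right) - 183171}{34010} = -321400 + \left(183069 - 183171\right) \frac{1}{34010} = -321400 - \frac{51}{17005} = - \frac{5465407051}{17005} \approx -3.214 \cdot 10^{5}$)
$- O = \left(-1\right) \left(- \frac{5465407051}{17005}\right) = \frac{5465407051}{17005}$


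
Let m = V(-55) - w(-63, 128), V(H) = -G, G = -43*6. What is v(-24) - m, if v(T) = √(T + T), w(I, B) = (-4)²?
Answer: -242 + 4*I*√3 ≈ -242.0 + 6.9282*I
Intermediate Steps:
w(I, B) = 16
v(T) = √2*√T (v(T) = √(2*T) = √2*√T)
G = -258
V(H) = 258 (V(H) = -1*(-258) = 258)
m = 242 (m = 258 - 1*16 = 258 - 16 = 242)
v(-24) - m = √2*√(-24) - 1*242 = √2*(2*I*√6) - 242 = 4*I*√3 - 242 = -242 + 4*I*√3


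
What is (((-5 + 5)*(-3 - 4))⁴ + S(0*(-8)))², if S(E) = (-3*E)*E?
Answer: 0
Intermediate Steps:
S(E) = -3*E²
(((-5 + 5)*(-3 - 4))⁴ + S(0*(-8)))² = (((-5 + 5)*(-3 - 4))⁴ - 3*(0*(-8))²)² = ((0*(-7))⁴ - 3*0²)² = (0⁴ - 3*0)² = (0 + 0)² = 0² = 0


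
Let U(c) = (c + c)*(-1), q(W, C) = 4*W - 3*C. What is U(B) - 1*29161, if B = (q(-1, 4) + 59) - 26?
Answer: -29195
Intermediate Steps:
q(W, C) = -3*C + 4*W
B = 17 (B = ((-3*4 + 4*(-1)) + 59) - 26 = ((-12 - 4) + 59) - 26 = (-16 + 59) - 26 = 43 - 26 = 17)
U(c) = -2*c (U(c) = (2*c)*(-1) = -2*c)
U(B) - 1*29161 = -2*17 - 1*29161 = -34 - 29161 = -29195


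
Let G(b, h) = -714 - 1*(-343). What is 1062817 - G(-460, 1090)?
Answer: 1063188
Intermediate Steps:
G(b, h) = -371 (G(b, h) = -714 + 343 = -371)
1062817 - G(-460, 1090) = 1062817 - 1*(-371) = 1062817 + 371 = 1063188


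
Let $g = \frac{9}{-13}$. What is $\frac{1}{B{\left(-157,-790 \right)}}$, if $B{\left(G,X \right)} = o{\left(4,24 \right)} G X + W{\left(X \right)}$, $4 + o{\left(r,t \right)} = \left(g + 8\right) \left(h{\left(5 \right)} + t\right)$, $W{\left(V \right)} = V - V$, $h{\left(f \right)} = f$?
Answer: $\frac{13}{335253090} \approx 3.8777 \cdot 10^{-8}$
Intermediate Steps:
$g = - \frac{9}{13}$ ($g = 9 \left(- \frac{1}{13}\right) = - \frac{9}{13} \approx -0.69231$)
$W{\left(V \right)} = 0$
$o{\left(r,t \right)} = \frac{423}{13} + \frac{95 t}{13}$ ($o{\left(r,t \right)} = -4 + \left(- \frac{9}{13} + 8\right) \left(5 + t\right) = -4 + \frac{95 \left(5 + t\right)}{13} = -4 + \left(\frac{475}{13} + \frac{95 t}{13}\right) = \frac{423}{13} + \frac{95 t}{13}$)
$B{\left(G,X \right)} = \frac{2703 G X}{13}$ ($B{\left(G,X \right)} = \left(\frac{423}{13} + \frac{95}{13} \cdot 24\right) G X + 0 = \left(\frac{423}{13} + \frac{2280}{13}\right) G X + 0 = \frac{2703 G}{13} X + 0 = \frac{2703 G X}{13} + 0 = \frac{2703 G X}{13}$)
$\frac{1}{B{\left(-157,-790 \right)}} = \frac{1}{\frac{2703}{13} \left(-157\right) \left(-790\right)} = \frac{1}{\frac{335253090}{13}} = \frac{13}{335253090}$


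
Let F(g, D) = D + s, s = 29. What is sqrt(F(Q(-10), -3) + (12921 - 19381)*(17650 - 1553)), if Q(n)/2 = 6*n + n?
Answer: 3*I*sqrt(11554066) ≈ 10197.0*I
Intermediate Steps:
Q(n) = 14*n (Q(n) = 2*(6*n + n) = 2*(7*n) = 14*n)
F(g, D) = 29 + D (F(g, D) = D + 29 = 29 + D)
sqrt(F(Q(-10), -3) + (12921 - 19381)*(17650 - 1553)) = sqrt((29 - 3) + (12921 - 19381)*(17650 - 1553)) = sqrt(26 - 6460*16097) = sqrt(26 - 103986620) = sqrt(-103986594) = 3*I*sqrt(11554066)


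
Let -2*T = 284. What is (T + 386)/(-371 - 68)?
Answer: -244/439 ≈ -0.55581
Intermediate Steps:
T = -142 (T = -½*284 = -142)
(T + 386)/(-371 - 68) = (-142 + 386)/(-371 - 68) = 244/(-439) = 244*(-1/439) = -244/439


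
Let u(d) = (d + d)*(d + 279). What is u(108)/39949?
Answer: 83592/39949 ≈ 2.0925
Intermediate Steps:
u(d) = 2*d*(279 + d) (u(d) = (2*d)*(279 + d) = 2*d*(279 + d))
u(108)/39949 = (2*108*(279 + 108))/39949 = (2*108*387)*(1/39949) = 83592*(1/39949) = 83592/39949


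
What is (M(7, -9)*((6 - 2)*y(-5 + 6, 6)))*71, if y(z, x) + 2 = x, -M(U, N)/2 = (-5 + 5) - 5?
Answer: 11360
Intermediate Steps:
M(U, N) = 10 (M(U, N) = -2*((-5 + 5) - 5) = -2*(0 - 5) = -2*(-5) = 10)
y(z, x) = -2 + x
(M(7, -9)*((6 - 2)*y(-5 + 6, 6)))*71 = (10*((6 - 2)*(-2 + 6)))*71 = (10*(4*4))*71 = (10*16)*71 = 160*71 = 11360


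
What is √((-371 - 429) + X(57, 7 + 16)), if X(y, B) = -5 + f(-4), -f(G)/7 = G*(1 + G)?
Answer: I*√889 ≈ 29.816*I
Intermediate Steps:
f(G) = -7*G*(1 + G)
X(y, B) = -89 (X(y, B) = -5 - 7*(-4)*(1 - 4) = -5 - 7*(-4)*(-3) = -5 - 84 = -89)
√((-371 - 429) + X(57, 7 + 16)) = √((-371 - 429) - 89) = √(-800 - 89) = √(-889) = I*√889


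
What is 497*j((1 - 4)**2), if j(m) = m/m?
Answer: 497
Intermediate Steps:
j(m) = 1
497*j((1 - 4)**2) = 497*1 = 497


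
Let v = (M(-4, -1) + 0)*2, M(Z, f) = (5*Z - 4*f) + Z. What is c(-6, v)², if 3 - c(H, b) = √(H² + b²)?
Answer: 1645 - 12*√409 ≈ 1402.3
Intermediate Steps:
M(Z, f) = -4*f + 6*Z (M(Z, f) = (-4*f + 5*Z) + Z = -4*f + 6*Z)
v = -40 (v = ((-4*(-1) + 6*(-4)) + 0)*2 = ((4 - 24) + 0)*2 = (-20 + 0)*2 = -20*2 = -40)
c(H, b) = 3 - √(H² + b²)
c(-6, v)² = (3 - √((-6)² + (-40)²))² = (3 - √(36 + 1600))² = (3 - √1636)² = (3 - 2*√409)²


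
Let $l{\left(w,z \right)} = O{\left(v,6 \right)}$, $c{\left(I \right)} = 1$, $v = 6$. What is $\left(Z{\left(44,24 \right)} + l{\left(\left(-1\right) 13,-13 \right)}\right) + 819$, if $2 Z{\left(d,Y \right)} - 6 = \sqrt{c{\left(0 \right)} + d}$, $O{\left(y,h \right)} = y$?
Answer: $828 + \frac{3 \sqrt{5}}{2} \approx 831.35$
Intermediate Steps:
$l{\left(w,z \right)} = 6$
$Z{\left(d,Y \right)} = 3 + \frac{\sqrt{1 + d}}{2}$
$\left(Z{\left(44,24 \right)} + l{\left(\left(-1\right) 13,-13 \right)}\right) + 819 = \left(\left(3 + \frac{\sqrt{1 + 44}}{2}\right) + 6\right) + 819 = \left(\left(3 + \frac{\sqrt{45}}{2}\right) + 6\right) + 819 = \left(\left(3 + \frac{3 \sqrt{5}}{2}\right) + 6\right) + 819 = \left(9 + \frac{3 \sqrt{5}}{2}\right) + 819 = 828 + \frac{3 \sqrt{5}}{2}$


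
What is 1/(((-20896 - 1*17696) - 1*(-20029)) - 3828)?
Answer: -1/22391 ≈ -4.4661e-5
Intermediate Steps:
1/(((-20896 - 1*17696) - 1*(-20029)) - 3828) = 1/(((-20896 - 17696) + 20029) - 3828) = 1/((-38592 + 20029) - 3828) = 1/(-18563 - 3828) = 1/(-22391) = -1/22391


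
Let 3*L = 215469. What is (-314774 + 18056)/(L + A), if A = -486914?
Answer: 296718/415091 ≈ 0.71483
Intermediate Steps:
L = 71823 (L = (1/3)*215469 = 71823)
(-314774 + 18056)/(L + A) = (-314774 + 18056)/(71823 - 486914) = -296718/(-415091) = -296718*(-1/415091) = 296718/415091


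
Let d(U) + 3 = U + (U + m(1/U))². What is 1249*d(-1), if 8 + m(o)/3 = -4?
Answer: 1704885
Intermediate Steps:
m(o) = -36 (m(o) = -24 + 3*(-4) = -24 - 12 = -36)
d(U) = -3 + U + (-36 + U)² (d(U) = -3 + (U + (U - 36)²) = -3 + (U + (-36 + U)²) = -3 + U + (-36 + U)²)
1249*d(-1) = 1249*(-3 - 1 + (-36 - 1)²) = 1249*(-3 - 1 + (-37)²) = 1249*(-3 - 1 + 1369) = 1249*1365 = 1704885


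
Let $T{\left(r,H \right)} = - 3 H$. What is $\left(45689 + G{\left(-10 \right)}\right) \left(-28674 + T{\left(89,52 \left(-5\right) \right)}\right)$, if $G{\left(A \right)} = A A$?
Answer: $-1277238366$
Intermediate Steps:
$G{\left(A \right)} = A^{2}$
$\left(45689 + G{\left(-10 \right)}\right) \left(-28674 + T{\left(89,52 \left(-5\right) \right)}\right) = \left(45689 + \left(-10\right)^{2}\right) \left(-28674 - 3 \cdot 52 \left(-5\right)\right) = \left(45689 + 100\right) \left(-28674 - -780\right) = 45789 \left(-28674 + 780\right) = 45789 \left(-27894\right) = -1277238366$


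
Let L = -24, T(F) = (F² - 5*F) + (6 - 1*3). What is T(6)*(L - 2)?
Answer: -234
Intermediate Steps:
T(F) = 3 + F² - 5*F (T(F) = (F² - 5*F) + (6 - 3) = (F² - 5*F) + 3 = 3 + F² - 5*F)
T(6)*(L - 2) = (3 + 6² - 5*6)*(-24 - 2) = (3 + 36 - 30)*(-26) = 9*(-26) = -234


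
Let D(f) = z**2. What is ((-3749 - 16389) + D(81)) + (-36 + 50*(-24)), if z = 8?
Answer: -21310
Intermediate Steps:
D(f) = 64 (D(f) = 8**2 = 64)
((-3749 - 16389) + D(81)) + (-36 + 50*(-24)) = ((-3749 - 16389) + 64) + (-36 + 50*(-24)) = (-20138 + 64) + (-36 - 1200) = -20074 - 1236 = -21310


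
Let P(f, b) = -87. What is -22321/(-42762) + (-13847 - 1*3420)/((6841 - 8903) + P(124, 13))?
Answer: 786339283/91895538 ≈ 8.5569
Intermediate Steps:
-22321/(-42762) + (-13847 - 1*3420)/((6841 - 8903) + P(124, 13)) = -22321/(-42762) + (-13847 - 1*3420)/((6841 - 8903) - 87) = -22321*(-1/42762) + (-13847 - 3420)/(-2062 - 87) = 22321/42762 - 17267/(-2149) = 22321/42762 - 17267*(-1/2149) = 22321/42762 + 17267/2149 = 786339283/91895538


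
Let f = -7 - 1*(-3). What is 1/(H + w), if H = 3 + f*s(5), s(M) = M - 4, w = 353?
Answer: 1/352 ≈ 0.0028409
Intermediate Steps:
s(M) = -4 + M
f = -4 (f = -7 + 3 = -4)
H = -1 (H = 3 - 4*(-4 + 5) = 3 - 4*1 = 3 - 4 = -1)
1/(H + w) = 1/(-1 + 353) = 1/352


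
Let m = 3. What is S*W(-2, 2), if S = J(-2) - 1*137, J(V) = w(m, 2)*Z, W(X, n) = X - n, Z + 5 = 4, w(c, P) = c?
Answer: 560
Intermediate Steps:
Z = -1 (Z = -5 + 4 = -1)
J(V) = -3 (J(V) = 3*(-1) = -3)
S = -140 (S = -3 - 1*137 = -3 - 137 = -140)
S*W(-2, 2) = -140*(-2 - 1*2) = -140*(-2 - 2) = -140*(-4) = 560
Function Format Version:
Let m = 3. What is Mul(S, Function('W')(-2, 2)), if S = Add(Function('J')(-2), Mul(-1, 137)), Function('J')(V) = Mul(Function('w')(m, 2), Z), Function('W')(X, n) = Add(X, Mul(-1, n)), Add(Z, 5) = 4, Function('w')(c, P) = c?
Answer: 560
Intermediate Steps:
Z = -1 (Z = Add(-5, 4) = -1)
Function('J')(V) = -3 (Function('J')(V) = Mul(3, -1) = -3)
S = -140 (S = Add(-3, Mul(-1, 137)) = Add(-3, -137) = -140)
Mul(S, Function('W')(-2, 2)) = Mul(-140, Add(-2, Mul(-1, 2))) = Mul(-140, Add(-2, -2)) = Mul(-140, -4) = 560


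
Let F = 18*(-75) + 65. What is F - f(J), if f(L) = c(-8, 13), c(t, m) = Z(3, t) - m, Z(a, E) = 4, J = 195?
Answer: -1276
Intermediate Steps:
F = -1285 (F = -1350 + 65 = -1285)
c(t, m) = 4 - m
f(L) = -9 (f(L) = 4 - 1*13 = 4 - 13 = -9)
F - f(J) = -1285 - 1*(-9) = -1285 + 9 = -1276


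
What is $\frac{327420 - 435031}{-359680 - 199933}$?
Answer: $\frac{107611}{559613} \approx 0.1923$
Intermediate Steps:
$\frac{327420 - 435031}{-359680 - 199933} = - \frac{107611}{-559613} = \left(-107611\right) \left(- \frac{1}{559613}\right) = \frac{107611}{559613}$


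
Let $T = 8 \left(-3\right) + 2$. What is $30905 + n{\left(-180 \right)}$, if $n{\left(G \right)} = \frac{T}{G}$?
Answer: $\frac{2781461}{90} \approx 30905.0$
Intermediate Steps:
$T = -22$ ($T = -24 + 2 = -22$)
$n{\left(G \right)} = - \frac{22}{G}$
$30905 + n{\left(-180 \right)} = 30905 - \frac{22}{-180} = 30905 - - \frac{11}{90} = 30905 + \frac{11}{90} = \frac{2781461}{90}$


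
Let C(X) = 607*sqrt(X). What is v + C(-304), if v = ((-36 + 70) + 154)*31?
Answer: 5828 + 2428*I*sqrt(19) ≈ 5828.0 + 10583.0*I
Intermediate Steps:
v = 5828 (v = (34 + 154)*31 = 188*31 = 5828)
v + C(-304) = 5828 + 607*sqrt(-304) = 5828 + 607*(4*I*sqrt(19)) = 5828 + 2428*I*sqrt(19)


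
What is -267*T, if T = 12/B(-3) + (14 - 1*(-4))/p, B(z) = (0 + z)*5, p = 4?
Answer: -9879/10 ≈ -987.90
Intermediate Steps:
B(z) = 5*z (B(z) = z*5 = 5*z)
T = 37/10 (T = 12/((5*(-3))) + (14 - 1*(-4))/4 = 12/(-15) + (14 + 4)*(1/4) = 12*(-1/15) + 18*(1/4) = -4/5 + 9/2 = 37/10 ≈ 3.7000)
-267*T = -267*37/10 = -9879/10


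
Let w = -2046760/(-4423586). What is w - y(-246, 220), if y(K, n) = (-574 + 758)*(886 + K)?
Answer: -260459720300/2211793 ≈ -1.1776e+5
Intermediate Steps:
y(K, n) = 163024 + 184*K (y(K, n) = 184*(886 + K) = 163024 + 184*K)
w = 1023380/2211793 (w = -2046760*(-1/4423586) = 1023380/2211793 ≈ 0.46269)
w - y(-246, 220) = 1023380/2211793 - (163024 + 184*(-246)) = 1023380/2211793 - (163024 - 45264) = 1023380/2211793 - 1*117760 = 1023380/2211793 - 117760 = -260459720300/2211793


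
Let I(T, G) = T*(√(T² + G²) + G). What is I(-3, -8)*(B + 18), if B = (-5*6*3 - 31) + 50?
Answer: -1272 + 159*√73 ≈ 86.497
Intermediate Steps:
I(T, G) = T*(G + √(G² + T²)) (I(T, G) = T*(√(G² + T²) + G) = T*(G + √(G² + T²)))
B = -71 (B = (-30*3 - 31) + 50 = (-90 - 31) + 50 = -121 + 50 = -71)
I(-3, -8)*(B + 18) = (-3*(-8 + √((-8)² + (-3)²)))*(-71 + 18) = -3*(-8 + √(64 + 9))*(-53) = -3*(-8 + √73)*(-53) = (24 - 3*√73)*(-53) = -1272 + 159*√73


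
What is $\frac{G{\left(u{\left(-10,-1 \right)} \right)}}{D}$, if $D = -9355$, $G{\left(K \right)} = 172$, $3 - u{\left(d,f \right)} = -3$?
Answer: $- \frac{172}{9355} \approx -0.018386$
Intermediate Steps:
$u{\left(d,f \right)} = 6$ ($u{\left(d,f \right)} = 3 - -3 = 3 + 3 = 6$)
$\frac{G{\left(u{\left(-10,-1 \right)} \right)}}{D} = \frac{172}{-9355} = 172 \left(- \frac{1}{9355}\right) = - \frac{172}{9355}$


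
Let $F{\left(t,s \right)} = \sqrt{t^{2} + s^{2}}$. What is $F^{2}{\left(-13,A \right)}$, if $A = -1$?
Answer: $170$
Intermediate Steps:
$F{\left(t,s \right)} = \sqrt{s^{2} + t^{2}}$
$F^{2}{\left(-13,A \right)} = \left(\sqrt{\left(-1\right)^{2} + \left(-13\right)^{2}}\right)^{2} = \left(\sqrt{1 + 169}\right)^{2} = \left(\sqrt{170}\right)^{2} = 170$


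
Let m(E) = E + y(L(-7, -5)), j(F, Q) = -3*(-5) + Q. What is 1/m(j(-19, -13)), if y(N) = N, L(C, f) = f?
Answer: -1/3 ≈ -0.33333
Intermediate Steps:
j(F, Q) = 15 + Q
m(E) = -5 + E (m(E) = E - 5 = -5 + E)
1/m(j(-19, -13)) = 1/(-5 + (15 - 13)) = 1/(-5 + 2) = 1/(-3) = -1/3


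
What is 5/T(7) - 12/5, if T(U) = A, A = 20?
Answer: -43/20 ≈ -2.1500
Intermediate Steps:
T(U) = 20
5/T(7) - 12/5 = 5/20 - 12/5 = 5*(1/20) - 12*⅕ = ¼ - 12/5 = -43/20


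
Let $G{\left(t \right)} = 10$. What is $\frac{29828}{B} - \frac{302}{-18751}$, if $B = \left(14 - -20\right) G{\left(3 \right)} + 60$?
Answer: $\frac{139856407}{1875100} \approx 74.586$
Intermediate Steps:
$B = 400$ ($B = \left(14 - -20\right) 10 + 60 = \left(14 + 20\right) 10 + 60 = 34 \cdot 10 + 60 = 340 + 60 = 400$)
$\frac{29828}{B} - \frac{302}{-18751} = \frac{29828}{400} - \frac{302}{-18751} = 29828 \cdot \frac{1}{400} - - \frac{302}{18751} = \frac{7457}{100} + \frac{302}{18751} = \frac{139856407}{1875100}$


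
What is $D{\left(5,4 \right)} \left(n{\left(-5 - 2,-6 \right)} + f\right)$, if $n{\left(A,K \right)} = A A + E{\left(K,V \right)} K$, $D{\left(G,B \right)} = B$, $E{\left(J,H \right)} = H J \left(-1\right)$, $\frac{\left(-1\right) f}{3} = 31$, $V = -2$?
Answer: $112$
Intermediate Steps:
$f = -93$ ($f = \left(-3\right) 31 = -93$)
$E{\left(J,H \right)} = - H J$
$n{\left(A,K \right)} = A^{2} + 2 K^{2}$ ($n{\left(A,K \right)} = A A + \left(-1\right) \left(-2\right) K K = A^{2} + 2 K K = A^{2} + 2 K^{2}$)
$D{\left(5,4 \right)} \left(n{\left(-5 - 2,-6 \right)} + f\right) = 4 \left(\left(\left(-5 - 2\right)^{2} + 2 \left(-6\right)^{2}\right) - 93\right) = 4 \left(\left(\left(-5 - 2\right)^{2} + 2 \cdot 36\right) - 93\right) = 4 \left(\left(\left(-7\right)^{2} + 72\right) - 93\right) = 4 \left(\left(49 + 72\right) - 93\right) = 4 \left(121 - 93\right) = 4 \cdot 28 = 112$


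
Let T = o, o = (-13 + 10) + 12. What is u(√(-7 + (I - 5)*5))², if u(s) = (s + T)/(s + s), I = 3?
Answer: -(9 + I*√17)²/68 ≈ -0.94118 - 1.0914*I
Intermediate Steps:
o = 9 (o = -3 + 12 = 9)
T = 9
u(s) = (9 + s)/(2*s) (u(s) = (s + 9)/(s + s) = (9 + s)/((2*s)) = (9 + s)*(1/(2*s)) = (9 + s)/(2*s))
u(√(-7 + (I - 5)*5))² = ((9 + √(-7 + (3 - 5)*5))/(2*(√(-7 + (3 - 5)*5))))² = ((9 + √(-7 - 2*5))/(2*(√(-7 - 2*5))))² = ((9 + √(-7 - 10))/(2*(√(-7 - 10))))² = ((9 + √(-17))/(2*(√(-17))))² = ((9 + I*√17)/(2*((I*√17))))² = ((-I*√17/17)*(9 + I*√17)/2)² = (-I*√17*(9 + I*√17)/34)² = -(9 + I*√17)²/68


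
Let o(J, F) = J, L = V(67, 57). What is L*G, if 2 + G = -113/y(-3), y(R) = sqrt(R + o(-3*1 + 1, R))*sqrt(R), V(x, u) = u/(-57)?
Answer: 2 - 113*sqrt(15)/15 ≈ -27.176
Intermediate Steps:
V(x, u) = -u/57 (V(x, u) = u*(-1/57) = -u/57)
L = -1 (L = -1/57*57 = -1)
y(R) = sqrt(R)*sqrt(-2 + R) (y(R) = sqrt(R + (-3*1 + 1))*sqrt(R) = sqrt(R + (-3 + 1))*sqrt(R) = sqrt(R - 2)*sqrt(R) = sqrt(-2 + R)*sqrt(R) = sqrt(R)*sqrt(-2 + R))
G = -2 + 113*sqrt(15)/15 (G = -2 - 113*(-I*sqrt(3)/(3*sqrt(-2 - 3))) = -2 - 113*(-sqrt(15)/15) = -2 - (-113)*sqrt(15)/15 = -2 + 113*sqrt(15)/15 ≈ 27.176)
L*G = -(-2 + 113*sqrt(15)/15) = 2 - 113*sqrt(15)/15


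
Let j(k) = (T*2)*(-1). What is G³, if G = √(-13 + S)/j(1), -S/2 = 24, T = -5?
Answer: -61*I*√61/1000 ≈ -0.47643*I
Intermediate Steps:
S = -48 (S = -2*24 = -48)
j(k) = 10 (j(k) = -5*2*(-1) = -10*(-1) = 10)
G = I*√61/10 (G = √(-13 - 48)/10 = √(-61)*(⅒) = (I*√61)*(⅒) = I*√61/10 ≈ 0.78102*I)
G³ = (I*√61/10)³ = -61*I*√61/1000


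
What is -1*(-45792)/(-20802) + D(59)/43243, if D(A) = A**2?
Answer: -317961949/149923481 ≈ -2.1208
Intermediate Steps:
-1*(-45792)/(-20802) + D(59)/43243 = -1*(-45792)/(-20802) + 59**2/43243 = 45792*(-1/20802) + 3481*(1/43243) = -7632/3467 + 3481/43243 = -317961949/149923481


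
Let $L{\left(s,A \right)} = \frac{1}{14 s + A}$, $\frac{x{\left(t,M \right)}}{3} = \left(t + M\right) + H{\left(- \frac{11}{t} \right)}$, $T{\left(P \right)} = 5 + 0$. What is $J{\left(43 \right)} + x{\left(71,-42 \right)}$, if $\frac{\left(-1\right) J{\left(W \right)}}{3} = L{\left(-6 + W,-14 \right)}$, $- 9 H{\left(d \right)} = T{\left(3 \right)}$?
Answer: $\frac{14335}{168} \approx 85.327$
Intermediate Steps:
$T{\left(P \right)} = 5$
$H{\left(d \right)} = - \frac{5}{9}$ ($H{\left(d \right)} = \left(- \frac{1}{9}\right) 5 = - \frac{5}{9}$)
$x{\left(t,M \right)} = - \frac{5}{3} + 3 M + 3 t$ ($x{\left(t,M \right)} = 3 \left(\left(t + M\right) - \frac{5}{9}\right) = 3 \left(\left(M + t\right) - \frac{5}{9}\right) = 3 \left(- \frac{5}{9} + M + t\right) = - \frac{5}{3} + 3 M + 3 t$)
$L{\left(s,A \right)} = \frac{1}{A + 14 s}$
$J{\left(W \right)} = - \frac{3}{-98 + 14 W}$ ($J{\left(W \right)} = - \frac{3}{-14 + 14 \left(-6 + W\right)} = - \frac{3}{-14 + \left(-84 + 14 W\right)} = - \frac{3}{-98 + 14 W}$)
$J{\left(43 \right)} + x{\left(71,-42 \right)} = - \frac{3}{-98 + 14 \cdot 43} + \left(- \frac{5}{3} + 3 \left(-42\right) + 3 \cdot 71\right) = - \frac{3}{-98 + 602} - - \frac{256}{3} = - \frac{3}{504} + \frac{256}{3} = \left(-3\right) \frac{1}{504} + \frac{256}{3} = - \frac{1}{168} + \frac{256}{3} = \frac{14335}{168}$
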